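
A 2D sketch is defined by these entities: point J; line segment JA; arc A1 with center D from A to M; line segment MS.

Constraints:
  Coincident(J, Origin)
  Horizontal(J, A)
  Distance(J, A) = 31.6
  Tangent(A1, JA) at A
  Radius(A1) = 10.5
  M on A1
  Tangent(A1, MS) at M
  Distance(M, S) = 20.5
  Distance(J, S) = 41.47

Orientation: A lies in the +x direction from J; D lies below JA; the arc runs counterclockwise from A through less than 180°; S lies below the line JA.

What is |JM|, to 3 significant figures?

24.8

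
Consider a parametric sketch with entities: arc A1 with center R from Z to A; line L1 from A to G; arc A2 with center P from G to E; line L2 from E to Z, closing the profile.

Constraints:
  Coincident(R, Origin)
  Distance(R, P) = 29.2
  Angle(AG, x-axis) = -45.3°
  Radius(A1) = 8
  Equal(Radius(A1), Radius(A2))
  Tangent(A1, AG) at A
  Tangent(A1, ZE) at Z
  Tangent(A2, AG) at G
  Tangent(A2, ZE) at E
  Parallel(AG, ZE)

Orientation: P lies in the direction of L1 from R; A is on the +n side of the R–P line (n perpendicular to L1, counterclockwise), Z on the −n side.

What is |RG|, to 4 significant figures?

30.28

Tangency of A1 to both parallel lines with radius 8.0 puts A and Z at R ± 8.0·n: A = (5.686, 5.627), Z = (-5.686, -5.627). Equal radii place G and E the same way about P: G = P + 8.0·n = (26.23, -15.13), E = P − 8.0·n = (14.85, -26.38). Then |RG| = |G − R| = 30.28.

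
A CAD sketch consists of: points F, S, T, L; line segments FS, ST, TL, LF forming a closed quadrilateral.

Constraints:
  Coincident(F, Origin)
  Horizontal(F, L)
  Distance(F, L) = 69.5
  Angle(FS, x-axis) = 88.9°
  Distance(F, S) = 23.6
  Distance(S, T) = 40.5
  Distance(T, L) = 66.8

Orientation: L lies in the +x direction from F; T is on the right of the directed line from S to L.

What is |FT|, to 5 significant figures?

17.350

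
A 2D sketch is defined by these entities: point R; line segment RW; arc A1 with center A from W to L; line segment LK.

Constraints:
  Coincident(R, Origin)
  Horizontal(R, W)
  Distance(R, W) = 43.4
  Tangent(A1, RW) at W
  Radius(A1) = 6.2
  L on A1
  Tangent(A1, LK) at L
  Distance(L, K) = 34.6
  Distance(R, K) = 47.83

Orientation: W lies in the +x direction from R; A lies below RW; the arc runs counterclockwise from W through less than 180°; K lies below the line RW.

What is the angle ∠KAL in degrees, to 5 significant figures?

79.841°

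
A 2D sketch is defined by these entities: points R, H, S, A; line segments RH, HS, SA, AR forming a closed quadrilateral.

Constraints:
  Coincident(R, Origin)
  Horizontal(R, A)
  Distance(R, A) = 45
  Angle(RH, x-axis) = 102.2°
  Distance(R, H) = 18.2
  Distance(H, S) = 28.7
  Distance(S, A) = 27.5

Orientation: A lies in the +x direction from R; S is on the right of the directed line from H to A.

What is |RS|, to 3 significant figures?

17.6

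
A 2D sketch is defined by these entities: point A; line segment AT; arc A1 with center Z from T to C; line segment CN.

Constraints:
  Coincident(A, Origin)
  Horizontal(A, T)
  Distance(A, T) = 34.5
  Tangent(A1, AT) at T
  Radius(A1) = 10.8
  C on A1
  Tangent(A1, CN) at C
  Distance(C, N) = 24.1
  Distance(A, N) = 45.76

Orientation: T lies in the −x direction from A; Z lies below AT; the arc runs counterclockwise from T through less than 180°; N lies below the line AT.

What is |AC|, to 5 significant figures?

46.371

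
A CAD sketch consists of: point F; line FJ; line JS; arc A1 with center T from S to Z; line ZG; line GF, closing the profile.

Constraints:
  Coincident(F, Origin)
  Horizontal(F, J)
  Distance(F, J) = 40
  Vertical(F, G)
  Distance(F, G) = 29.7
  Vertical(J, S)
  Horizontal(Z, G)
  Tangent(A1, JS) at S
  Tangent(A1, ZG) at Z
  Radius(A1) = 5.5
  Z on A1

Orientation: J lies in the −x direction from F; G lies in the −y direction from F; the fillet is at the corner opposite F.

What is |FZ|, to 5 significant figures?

45.523

The virtual corner opposite F is at (-40.000, -29.700). A1 meets JS tangentially, so TS is at right angles to JS and the tangent condition forces TZ to be normal to ZG, with radius 5.5, so the center T sits 5.5 in from both sides at T = (-34.500, -24.200). That places the tangent points at S = (-40.000, -24.200) on JS and Z = (-34.500, -29.700) on ZG. Then |FZ| = |Z − F| = 45.523.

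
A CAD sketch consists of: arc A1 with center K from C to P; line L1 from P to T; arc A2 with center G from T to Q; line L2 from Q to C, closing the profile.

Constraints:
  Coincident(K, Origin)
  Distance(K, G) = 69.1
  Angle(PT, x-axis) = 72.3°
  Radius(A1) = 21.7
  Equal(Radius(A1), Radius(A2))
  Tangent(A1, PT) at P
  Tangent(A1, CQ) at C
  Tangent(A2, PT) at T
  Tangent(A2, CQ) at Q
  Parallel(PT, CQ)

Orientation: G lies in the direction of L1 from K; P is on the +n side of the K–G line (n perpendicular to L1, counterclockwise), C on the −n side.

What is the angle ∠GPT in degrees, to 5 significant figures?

17.434°

The slot axis is L1's direction at 72.3°, so u = (cos 72.3°, sin 72.3°) = (0.30403, 0.95266) and n = (−sin 72.3°, cos 72.3°) = (-0.95266, 0.30403). K is at the origin and G lies 69.1 along u from K, so G = 69.1·u = (21.009, 65.829). Tangency of A1 to both parallel lines with radius 21.7 puts P and C at K ± 21.7·n: P = (-20.673, 6.5975), C = (20.673, -6.5975). Equal radii place T and Q the same way about G: T = G + 21.7·n = (0.33593, 72.426), Q = G − 21.7·n = (41.681, 59.231). Then cos ∠GPT = PG·PT / (|PG||PT|), giving 17.434°.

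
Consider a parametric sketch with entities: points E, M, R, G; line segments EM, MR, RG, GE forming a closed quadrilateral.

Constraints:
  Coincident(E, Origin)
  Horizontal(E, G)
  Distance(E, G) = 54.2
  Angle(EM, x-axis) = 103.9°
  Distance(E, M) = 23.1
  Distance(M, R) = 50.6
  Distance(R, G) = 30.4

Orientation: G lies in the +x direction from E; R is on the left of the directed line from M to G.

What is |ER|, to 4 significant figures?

53.16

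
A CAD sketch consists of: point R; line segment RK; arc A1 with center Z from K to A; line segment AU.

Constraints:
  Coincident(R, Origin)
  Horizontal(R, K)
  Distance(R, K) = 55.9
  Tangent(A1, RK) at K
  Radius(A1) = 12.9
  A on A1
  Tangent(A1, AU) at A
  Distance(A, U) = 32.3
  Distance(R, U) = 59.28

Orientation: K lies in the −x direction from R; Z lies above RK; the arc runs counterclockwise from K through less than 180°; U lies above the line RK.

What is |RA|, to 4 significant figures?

44.61

R is at the origin; RK is horizontal with |RK| = 55.9 and K on the −x side, so K = (-55.90, 0.000). Since A1 is tangent to RK there, ZK ⟂ RK, so Z = K + (0, 12.9) = (-55.90, 12.90). Since ZA ⟂ AU (tangency), |ZU| = √(12.9² + 32.3²) = 34.78 regardless of where A sits on A1. So U lies on both circle(R, 59.28) and circle(Z, 34.78); the above-RK intersection is U = (-39.94, 43.80). A is the foot of the tangent from U: A = (-43.06, 11.65).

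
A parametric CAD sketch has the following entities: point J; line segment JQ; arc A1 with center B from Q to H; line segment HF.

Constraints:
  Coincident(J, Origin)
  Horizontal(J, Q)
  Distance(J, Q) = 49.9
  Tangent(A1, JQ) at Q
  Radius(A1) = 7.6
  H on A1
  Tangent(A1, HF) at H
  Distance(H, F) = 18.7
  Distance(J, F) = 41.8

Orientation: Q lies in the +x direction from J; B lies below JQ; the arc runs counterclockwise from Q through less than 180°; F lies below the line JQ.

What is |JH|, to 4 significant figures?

43.15

Checks: J.y = 0.00, Q.y = 0.00 ✓; |BH| = 7.600 ✓; ∠(BH, HF) = 90.00° ✓; |HF| = 18.70 ✓; |JF| = 41.80 ✓.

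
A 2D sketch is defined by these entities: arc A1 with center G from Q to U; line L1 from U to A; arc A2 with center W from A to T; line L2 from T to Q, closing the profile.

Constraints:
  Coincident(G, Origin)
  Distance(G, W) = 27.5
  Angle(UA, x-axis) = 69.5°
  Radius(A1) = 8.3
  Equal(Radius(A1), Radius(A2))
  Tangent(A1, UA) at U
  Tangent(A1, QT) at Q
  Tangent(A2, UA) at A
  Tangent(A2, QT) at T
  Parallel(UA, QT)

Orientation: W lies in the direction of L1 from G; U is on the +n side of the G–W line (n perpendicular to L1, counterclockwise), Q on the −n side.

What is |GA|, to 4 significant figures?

28.73

The slot axis is L1's direction at 69.5°, so u = (cos 69.5°, sin 69.5°) = (0.3502, 0.9367) and n = (−sin 69.5°, cos 69.5°) = (-0.9367, 0.3502). G is at the origin and W lies 27.5 along u from G, so W = 27.5·u = (9.631, 25.76). Tangency of A1 to both parallel lines with radius 8.3 puts U and Q at G ± 8.3·n: U = (-7.774, 2.907), Q = (7.774, -2.907). Equal radii place A and T the same way about W: A = W + 8.3·n = (1.856, 28.67), T = W − 8.3·n = (17.41, 22.85). Then |GA| = |A − G| = 28.73.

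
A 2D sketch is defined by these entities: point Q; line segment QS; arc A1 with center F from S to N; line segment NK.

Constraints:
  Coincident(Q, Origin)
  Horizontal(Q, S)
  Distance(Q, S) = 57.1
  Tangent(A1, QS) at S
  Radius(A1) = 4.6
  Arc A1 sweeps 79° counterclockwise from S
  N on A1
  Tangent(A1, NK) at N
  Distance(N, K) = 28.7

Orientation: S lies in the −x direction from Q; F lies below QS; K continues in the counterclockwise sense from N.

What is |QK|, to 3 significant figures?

74.3

Q is at the origin; QS is horizontal with |QS| = 57.1 and S on the −x side, so S = (-57.1, 0.00). A1 meets QS tangentially, so FS is at right angles to QS, so F = S + (0, -4.6) = (-57.1, -4.60). On A1, S sits at bearing 90° from F; a 79° counterclockwise sweep puts N at bearing 169°, so N = F + 4.6·(cos 169°, sin 169°) = (-61.6, -3.72). Since A1 is tangent to NK there, FN ⟂ NK, so NK runs along (−sin 169°, cos 169°); with |NK| = 28.7, K = (-67.1, -31.9). Then |QK| = |K − Q| = 74.3.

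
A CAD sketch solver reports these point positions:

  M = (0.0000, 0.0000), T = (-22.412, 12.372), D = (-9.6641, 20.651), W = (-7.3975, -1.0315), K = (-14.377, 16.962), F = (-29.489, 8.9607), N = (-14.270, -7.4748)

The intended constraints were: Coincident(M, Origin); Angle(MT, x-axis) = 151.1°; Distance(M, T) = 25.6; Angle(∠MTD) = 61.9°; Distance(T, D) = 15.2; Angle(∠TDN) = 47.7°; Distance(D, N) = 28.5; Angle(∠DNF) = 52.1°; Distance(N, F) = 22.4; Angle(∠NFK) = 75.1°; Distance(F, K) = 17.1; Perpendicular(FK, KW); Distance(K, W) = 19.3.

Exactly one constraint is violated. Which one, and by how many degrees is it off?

Perpendicular(FK, KW) — off by 6.70°.

M = (0.00, 0.00) ✓; MT at 151.1° ✓; |MT| = 25.60 ✓; ∠MTD = 61.90° ✓; |TD| = 15.20 ✓; ∠TDN = 47.70° ✓; |DN| = 28.50 ✓; ∠DNF = 52.10° ✓; |NF| = 22.40 ✓; ∠NFK = 75.10° ✓; |FK| = 17.10 ✓; ∠(FK, KW) = 96.70° ✗; |KW| = 19.30 ✓.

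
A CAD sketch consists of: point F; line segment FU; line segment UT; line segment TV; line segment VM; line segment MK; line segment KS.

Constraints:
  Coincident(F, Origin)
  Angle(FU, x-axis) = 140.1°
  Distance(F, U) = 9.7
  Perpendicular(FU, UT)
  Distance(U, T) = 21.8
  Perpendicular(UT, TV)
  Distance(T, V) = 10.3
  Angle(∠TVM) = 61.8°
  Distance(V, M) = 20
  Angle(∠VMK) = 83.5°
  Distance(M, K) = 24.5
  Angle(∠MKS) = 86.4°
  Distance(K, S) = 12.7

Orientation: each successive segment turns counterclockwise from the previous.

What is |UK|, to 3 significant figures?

26.5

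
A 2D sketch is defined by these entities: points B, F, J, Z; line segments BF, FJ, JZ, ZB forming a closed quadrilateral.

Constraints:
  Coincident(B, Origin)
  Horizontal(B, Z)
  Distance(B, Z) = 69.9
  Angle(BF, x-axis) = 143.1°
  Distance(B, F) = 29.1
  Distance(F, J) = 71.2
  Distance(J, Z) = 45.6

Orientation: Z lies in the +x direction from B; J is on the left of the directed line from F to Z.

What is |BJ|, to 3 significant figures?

58.9

B is at the origin; BZ is horizontal with |BZ| = 69.9 and Z in +x, so Z = (69.9, 0). BF runs at 143.1° with |BF| = 29.1, so F = (-23.3, 17.5). J is determined by |FJ| = 71.2 and |JZ| = 45.6 together: it lies at the intersection of circle(F, 71.2) and circle(Z, 45.6). With |FZ| = 94.8, the foot of the radical line on FZ is 63.2 from F and the perpendicular offset is √(71.2² − 63.2²) = 32.9. Taking the left-of-FZ solution: J = (44.9, 38.1).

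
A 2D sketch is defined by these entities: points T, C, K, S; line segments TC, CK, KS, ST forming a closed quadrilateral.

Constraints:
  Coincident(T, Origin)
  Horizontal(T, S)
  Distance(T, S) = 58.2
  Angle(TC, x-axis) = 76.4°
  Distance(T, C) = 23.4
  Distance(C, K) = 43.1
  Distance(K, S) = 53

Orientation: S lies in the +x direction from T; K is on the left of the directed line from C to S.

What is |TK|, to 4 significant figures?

63.20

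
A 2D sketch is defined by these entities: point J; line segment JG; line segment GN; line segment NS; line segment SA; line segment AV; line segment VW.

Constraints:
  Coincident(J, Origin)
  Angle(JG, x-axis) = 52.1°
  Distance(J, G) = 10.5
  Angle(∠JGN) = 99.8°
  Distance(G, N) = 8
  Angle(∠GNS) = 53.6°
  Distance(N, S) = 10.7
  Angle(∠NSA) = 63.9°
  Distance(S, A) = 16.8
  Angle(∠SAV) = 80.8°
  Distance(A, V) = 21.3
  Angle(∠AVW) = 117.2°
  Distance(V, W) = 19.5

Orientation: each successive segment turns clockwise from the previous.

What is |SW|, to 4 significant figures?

27.54

J is at the origin; JG runs at 52.1° with length 10.5, so G = (6.450, 8.285). ∠JGN = 99.8° gives GN at -28.10° from the x-axis; with |GN| = 8.0, N = (13.51, 4.517). ∠GNS = 53.6° gives NS at -154.5° from the x-axis; with |NS| = 10.7, S = (3.849, -0.08918). ∠NSA = 63.9° gives SA at 89.40° from the x-axis; with |SA| = 16.8, A = (4.025, 16.71). ∠SAV = 80.8° gives AV at -9.800° from the x-axis; with |AV| = 21.3, V = (25.01, 13.08). ∠AVW = 117.2° gives VW at -72.60° from the x-axis; with |VW| = 19.5, W = (30.85, -5.523). Then |SW| = |W − S| = 27.54.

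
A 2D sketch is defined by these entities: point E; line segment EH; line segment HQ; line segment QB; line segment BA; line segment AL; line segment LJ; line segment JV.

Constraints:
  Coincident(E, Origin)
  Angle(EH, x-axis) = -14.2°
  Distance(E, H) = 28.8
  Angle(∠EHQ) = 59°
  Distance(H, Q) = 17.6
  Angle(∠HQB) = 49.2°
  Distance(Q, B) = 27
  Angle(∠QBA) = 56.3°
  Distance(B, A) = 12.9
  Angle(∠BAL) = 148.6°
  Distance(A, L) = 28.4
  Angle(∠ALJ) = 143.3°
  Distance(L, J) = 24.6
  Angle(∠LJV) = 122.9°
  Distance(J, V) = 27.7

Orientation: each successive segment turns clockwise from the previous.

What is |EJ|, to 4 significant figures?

59.62

E is at the origin; EH runs at -14.2° with length 28.8, so H = (27.92, -7.065). ∠EHQ = 59.0° gives HQ at -135.2° from the x-axis; with |HQ| = 17.6, Q = (15.43, -19.47). ∠HQB = 49.2° gives QB at 94.00° from the x-axis; with |QB| = 27.0, B = (13.55, 7.468). ∠QBA = 56.3° gives BA at -29.70° from the x-axis; with |BA| = 12.9, A = (24.75, 1.076). ∠BAL = 148.6° gives AL at -61.10° from the x-axis; with |AL| = 28.4, L = (38.48, -23.79). ∠ALJ = 143.3° gives LJ at -97.80° from the x-axis; with |LJ| = 24.6, J = (35.14, -48.16). Then |EJ| = |J − E| = 59.62.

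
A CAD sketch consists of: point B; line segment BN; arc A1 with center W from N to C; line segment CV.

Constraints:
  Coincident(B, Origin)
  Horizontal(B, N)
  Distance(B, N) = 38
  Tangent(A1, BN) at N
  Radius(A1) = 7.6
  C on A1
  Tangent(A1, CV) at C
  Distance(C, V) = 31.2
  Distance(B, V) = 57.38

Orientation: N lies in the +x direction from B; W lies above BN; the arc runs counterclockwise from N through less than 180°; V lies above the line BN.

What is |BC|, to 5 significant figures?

46.336

B is at the origin; BN is horizontal with |BN| = 38.0 and N on the +x side, so N = (38.000, 0.0000). Since A1 is tangent to BN there, WN ⟂ BN, so W = N + (0, 7.6) = (38.000, 7.6000). Since WC ⟂ CV (tangency), |WV| = √(7.6² + 31.2²) = 32.112 regardless of where C sits on A1. So V lies on both circle(B, 57.38) and circle(W, 32.112); the above-BN intersection is V = (41.612, 39.509). C is the foot of the tangent from V: C = (45.540, 8.5568).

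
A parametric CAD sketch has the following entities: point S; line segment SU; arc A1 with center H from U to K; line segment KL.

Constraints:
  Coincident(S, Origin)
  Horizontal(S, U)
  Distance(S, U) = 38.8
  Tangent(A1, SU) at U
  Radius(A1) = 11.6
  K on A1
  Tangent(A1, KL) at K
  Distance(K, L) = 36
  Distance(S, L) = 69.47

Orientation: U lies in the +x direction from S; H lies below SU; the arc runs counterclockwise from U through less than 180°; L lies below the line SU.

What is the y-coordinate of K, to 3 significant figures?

-18.4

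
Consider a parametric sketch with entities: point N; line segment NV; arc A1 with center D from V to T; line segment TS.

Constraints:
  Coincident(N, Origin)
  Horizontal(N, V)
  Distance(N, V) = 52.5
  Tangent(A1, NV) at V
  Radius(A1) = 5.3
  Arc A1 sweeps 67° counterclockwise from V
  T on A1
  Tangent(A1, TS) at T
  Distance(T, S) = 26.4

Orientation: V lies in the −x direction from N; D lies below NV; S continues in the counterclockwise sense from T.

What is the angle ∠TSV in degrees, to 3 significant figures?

5.89°

N is at the origin; NV is horizontal with |NV| = 52.5 and V on the −x side, so V = (-52.5, 0.00). The tangent condition forces DV to be normal to NV, so D = V + (0, -5.3) = (-52.5, -5.30). On A1, V sits at bearing 90° from D; a 67° counterclockwise sweep puts T at bearing 157°, so T = D + 5.3·(cos 157°, sin 157°) = (-57.4, -3.23). The tangent condition forces DT to be normal to TS, so TS runs along (−sin 157°, cos 157°); with |TS| = 26.4, S = (-67.7, -27.5). Then cos ∠TSV = ST·SV / (|ST||SV|), giving 5.89°.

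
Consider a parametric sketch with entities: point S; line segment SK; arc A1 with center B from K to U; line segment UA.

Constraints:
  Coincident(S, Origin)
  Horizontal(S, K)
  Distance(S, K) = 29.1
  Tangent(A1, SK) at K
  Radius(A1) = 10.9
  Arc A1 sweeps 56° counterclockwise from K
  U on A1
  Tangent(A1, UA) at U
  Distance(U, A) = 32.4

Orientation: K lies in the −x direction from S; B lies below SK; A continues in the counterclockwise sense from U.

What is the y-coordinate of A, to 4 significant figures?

-31.67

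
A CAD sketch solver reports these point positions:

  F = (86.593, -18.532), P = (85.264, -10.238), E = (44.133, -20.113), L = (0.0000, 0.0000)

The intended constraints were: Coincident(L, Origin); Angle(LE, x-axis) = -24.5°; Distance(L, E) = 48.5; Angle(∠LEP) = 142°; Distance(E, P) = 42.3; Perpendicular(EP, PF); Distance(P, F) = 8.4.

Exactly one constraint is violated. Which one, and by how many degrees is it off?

Perpendicular(EP, PF) — off by 4.40°.

L = (0.00, 0.00) ✓; LE at -24.50° ✓; |LE| = 48.50 ✓; ∠LEP = 142.0° ✓; |EP| = 42.30 ✓; ∠(EP, PF) = 94.40° ✗; |PF| = 8.400 ✓.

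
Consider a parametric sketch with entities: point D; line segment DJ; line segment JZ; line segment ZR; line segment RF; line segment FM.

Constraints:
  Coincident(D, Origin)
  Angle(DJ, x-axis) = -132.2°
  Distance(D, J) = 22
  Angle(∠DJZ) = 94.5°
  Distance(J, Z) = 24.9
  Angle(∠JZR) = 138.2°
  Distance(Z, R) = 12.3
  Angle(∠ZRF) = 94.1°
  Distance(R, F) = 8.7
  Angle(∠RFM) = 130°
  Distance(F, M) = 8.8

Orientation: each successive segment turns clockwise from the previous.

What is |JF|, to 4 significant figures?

32.46

∠JZR = 138.2° gives ZR at 100.5° from the x-axis; with |ZR| = 12.3, R = (-36.72, 11.02). ∠ZRF = 94.1° gives RF at 14.60° from the x-axis; with |RF| = 8.7, F = (-28.30, 13.22). Then |JF| = |F − J| = 32.46.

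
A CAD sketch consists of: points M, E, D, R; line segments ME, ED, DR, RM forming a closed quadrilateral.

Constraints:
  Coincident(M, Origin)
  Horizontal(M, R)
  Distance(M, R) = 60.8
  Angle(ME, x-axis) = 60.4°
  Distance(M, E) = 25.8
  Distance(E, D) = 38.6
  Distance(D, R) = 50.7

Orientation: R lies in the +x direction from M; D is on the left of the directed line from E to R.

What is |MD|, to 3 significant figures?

63.4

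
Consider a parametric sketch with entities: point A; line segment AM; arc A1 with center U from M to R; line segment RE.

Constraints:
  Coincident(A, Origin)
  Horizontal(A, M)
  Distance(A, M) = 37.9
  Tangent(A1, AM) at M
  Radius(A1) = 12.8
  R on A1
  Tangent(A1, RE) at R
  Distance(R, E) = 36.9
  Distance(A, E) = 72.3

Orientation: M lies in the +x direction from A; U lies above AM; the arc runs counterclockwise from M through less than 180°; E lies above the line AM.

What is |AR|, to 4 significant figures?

52.02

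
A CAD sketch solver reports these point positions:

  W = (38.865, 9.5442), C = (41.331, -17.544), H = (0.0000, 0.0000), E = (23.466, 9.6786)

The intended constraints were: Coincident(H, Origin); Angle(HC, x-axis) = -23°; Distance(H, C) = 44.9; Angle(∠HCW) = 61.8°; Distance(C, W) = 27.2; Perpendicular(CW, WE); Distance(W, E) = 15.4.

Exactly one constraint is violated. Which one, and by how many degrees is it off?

Perpendicular(CW, WE) — off by 5.70°.

H = (0.00, 0.00) ✓; HC at -23.00° ✓; |HC| = 44.90 ✓; ∠HCW = 61.80° ✓; |CW| = 27.20 ✓; ∠(CW, WE) = 84.30° ✗; |WE| = 15.40 ✓.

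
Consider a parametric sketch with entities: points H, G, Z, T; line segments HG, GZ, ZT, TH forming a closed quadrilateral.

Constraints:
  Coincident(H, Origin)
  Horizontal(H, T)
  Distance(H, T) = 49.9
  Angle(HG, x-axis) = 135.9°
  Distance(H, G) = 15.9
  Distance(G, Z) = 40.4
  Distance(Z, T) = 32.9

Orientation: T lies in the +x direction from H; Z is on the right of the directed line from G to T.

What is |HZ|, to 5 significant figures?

24.623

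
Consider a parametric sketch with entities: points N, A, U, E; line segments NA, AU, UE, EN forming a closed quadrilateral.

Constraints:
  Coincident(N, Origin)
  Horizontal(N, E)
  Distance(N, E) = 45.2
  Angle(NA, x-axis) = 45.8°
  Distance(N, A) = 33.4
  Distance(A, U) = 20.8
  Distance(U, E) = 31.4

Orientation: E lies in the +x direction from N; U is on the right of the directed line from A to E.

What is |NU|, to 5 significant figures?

15.162

Checks: |AU| = 20.80 ✓; |UE| = 31.40 ✓.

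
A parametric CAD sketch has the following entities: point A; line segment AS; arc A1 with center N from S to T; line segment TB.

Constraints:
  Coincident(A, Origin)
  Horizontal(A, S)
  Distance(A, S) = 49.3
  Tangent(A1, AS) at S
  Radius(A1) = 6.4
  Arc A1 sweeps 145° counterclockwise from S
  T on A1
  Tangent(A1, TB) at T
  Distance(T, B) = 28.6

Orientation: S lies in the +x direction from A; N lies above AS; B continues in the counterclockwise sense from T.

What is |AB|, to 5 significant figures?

40.736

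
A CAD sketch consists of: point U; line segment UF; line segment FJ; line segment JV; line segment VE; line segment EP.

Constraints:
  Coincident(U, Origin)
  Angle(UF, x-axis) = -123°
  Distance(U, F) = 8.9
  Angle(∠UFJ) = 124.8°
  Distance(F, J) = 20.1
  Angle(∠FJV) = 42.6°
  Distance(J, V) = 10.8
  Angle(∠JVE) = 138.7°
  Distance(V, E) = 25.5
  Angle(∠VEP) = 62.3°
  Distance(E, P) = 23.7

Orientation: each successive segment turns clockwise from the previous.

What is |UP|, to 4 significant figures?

20.77

U is at the origin; UF runs at -123.0° with length 8.9, so F = (-4.847, -7.464). ∠UFJ = 124.8° gives FJ at -178.2° from the x-axis; with |FJ| = 20.1, J = (-24.94, -8.096). ∠FJV = 42.6° gives JV at 44.40° from the x-axis; with |JV| = 10.8, V = (-17.22, -0.5392). ∠JVE = 138.7° gives VE at 3.100° from the x-axis; with |VE| = 25.5, E = (8.242, 0.8398). ∠VEP = 62.3° gives EP at -114.6° from the x-axis; with |EP| = 23.7, P = (-1.624, -20.71). Then |UP| = |P − U| = 20.77.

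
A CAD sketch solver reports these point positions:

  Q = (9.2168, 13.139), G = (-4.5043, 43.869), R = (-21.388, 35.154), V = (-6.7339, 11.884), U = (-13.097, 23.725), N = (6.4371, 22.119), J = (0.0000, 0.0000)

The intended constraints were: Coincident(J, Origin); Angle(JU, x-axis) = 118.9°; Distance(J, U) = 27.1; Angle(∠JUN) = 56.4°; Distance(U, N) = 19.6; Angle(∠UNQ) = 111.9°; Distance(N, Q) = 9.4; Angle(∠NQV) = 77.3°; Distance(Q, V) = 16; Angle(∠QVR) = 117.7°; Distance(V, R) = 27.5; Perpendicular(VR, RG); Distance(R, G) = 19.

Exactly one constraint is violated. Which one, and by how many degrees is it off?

Perpendicular(VR, RG) — off by 4.90°.

J = (0.00, 0.00) ✓; JU at 118.9° ✓; |JU| = 27.10 ✓; ∠JUN = 56.40° ✓; |UN| = 19.60 ✓; ∠UNQ = 111.9° ✓; |NQ| = 9.400 ✓; ∠NQV = 77.30° ✓; |QV| = 16.00 ✓; ∠QVR = 117.7° ✓; |VR| = 27.50 ✓; ∠(VR, RG) = 94.90° ✗; |RG| = 19.00 ✓.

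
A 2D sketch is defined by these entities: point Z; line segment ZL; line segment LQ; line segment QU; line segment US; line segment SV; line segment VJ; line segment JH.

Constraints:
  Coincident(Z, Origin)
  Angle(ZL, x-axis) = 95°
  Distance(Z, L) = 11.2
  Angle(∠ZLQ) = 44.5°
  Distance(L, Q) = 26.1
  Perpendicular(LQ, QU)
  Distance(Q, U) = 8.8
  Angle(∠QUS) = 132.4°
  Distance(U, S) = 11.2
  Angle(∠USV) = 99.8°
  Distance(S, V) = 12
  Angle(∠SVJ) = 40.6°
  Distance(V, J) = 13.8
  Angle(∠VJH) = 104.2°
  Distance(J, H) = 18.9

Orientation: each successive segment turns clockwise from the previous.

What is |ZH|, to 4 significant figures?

27.03

Z is at the origin; ZL runs at 95.0° with length 11.2, so L = (-0.9761, 11.16). ∠ZLQ = 44.5° gives LQ at -40.50° from the x-axis; with |LQ| = 26.1, Q = (18.87, -5.793). LQ ⟂ QU, so QU runs at -130.5°; with |QU| = 8.8, U = (13.16, -12.48). ∠QUS = 132.4° gives US at -178.1° from the x-axis; with |US| = 11.2, S = (1.961, -12.86). ∠USV = 99.8° gives SV at 101.7° from the x-axis; with |SV| = 12.0, V = (-0.4720, -1.105). ∠SVJ = 40.6° gives VJ at -37.70° from the x-axis; with |VJ| = 13.8, J = (10.45, -9.545). ∠VJH = 104.2° gives JH at -113.5° from the x-axis; with |JH| = 18.9, H = (2.911, -26.88). Then |ZH| = |H − Z| = 27.03.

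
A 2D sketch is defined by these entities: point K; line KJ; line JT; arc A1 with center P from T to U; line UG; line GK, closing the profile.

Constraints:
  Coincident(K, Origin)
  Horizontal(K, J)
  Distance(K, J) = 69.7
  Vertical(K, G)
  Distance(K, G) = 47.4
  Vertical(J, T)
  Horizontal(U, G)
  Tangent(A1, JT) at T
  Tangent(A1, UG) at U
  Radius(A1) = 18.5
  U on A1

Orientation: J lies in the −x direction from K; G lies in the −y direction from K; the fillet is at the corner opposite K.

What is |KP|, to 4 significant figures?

58.79

K is at the origin; KJ is horizontal with |KJ| = 69.7 and J on the −x side, so J = (-69.70, 0.000). K and G share the same x with |KG| = 47.4 and G on the −y side, so G = (0.000, -47.40). The virtual corner opposite K is at (-69.70, -47.40). A1 meets JT tangentially, so PT is at right angles to JT and the tangent condition forces PU to be normal to UG, with radius 18.5, so the center P sits 18.5 in from both sides at P = (-51.20, -28.90). Then |KP| = |P − K| = 58.79.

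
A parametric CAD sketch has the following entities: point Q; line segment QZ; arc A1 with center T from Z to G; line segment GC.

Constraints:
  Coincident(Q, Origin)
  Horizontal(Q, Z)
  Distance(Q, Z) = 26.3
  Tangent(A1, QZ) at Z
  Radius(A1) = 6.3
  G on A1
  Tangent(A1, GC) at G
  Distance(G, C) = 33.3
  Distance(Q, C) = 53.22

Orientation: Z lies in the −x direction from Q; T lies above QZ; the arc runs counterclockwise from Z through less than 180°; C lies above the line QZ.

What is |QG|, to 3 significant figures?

22.8

Checks: Q = (0.00, 0.00) ✓; |TG| = 6.300 ✓; ∠(TG, GC) = 90.00° ✓; |GC| = 33.30 ✓; |QC| = 53.22 ✓.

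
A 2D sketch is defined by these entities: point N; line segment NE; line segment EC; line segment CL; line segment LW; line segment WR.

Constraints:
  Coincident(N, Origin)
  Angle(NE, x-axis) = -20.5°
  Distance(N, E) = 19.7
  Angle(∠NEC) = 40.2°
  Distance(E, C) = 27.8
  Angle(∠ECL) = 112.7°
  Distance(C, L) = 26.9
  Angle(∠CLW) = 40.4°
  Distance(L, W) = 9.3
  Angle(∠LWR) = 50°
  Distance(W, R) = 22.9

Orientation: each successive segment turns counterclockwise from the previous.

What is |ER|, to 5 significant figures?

52.260

N is at the origin; NE runs at -20.5° with length 19.7, so E = (18.452, -6.8991). ∠NEC = 40.2° gives EC at 119.30° from the x-axis; with |EC| = 27.8, C = (4.8476, 17.344). ∠ECL = 112.7° gives CL at -173.40° from the x-axis; with |CL| = 26.9, L = (-21.874, 14.253). ∠CLW = 40.4° gives LW at -33.800° from the x-axis; with |LW| = 9.3, W = (-14.146, 9.0791). ∠LWR = 50.0° gives WR at 96.200° from the x-axis; with |WR| = 22.9, R = (-16.619, 31.845). Then |ER| = |R − E| = 52.260.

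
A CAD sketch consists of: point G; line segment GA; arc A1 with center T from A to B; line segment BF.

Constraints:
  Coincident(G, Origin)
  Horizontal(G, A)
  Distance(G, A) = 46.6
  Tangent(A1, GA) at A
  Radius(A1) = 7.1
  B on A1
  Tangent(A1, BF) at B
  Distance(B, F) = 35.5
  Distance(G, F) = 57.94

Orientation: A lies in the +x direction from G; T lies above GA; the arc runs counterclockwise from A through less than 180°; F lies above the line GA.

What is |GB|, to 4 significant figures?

54.05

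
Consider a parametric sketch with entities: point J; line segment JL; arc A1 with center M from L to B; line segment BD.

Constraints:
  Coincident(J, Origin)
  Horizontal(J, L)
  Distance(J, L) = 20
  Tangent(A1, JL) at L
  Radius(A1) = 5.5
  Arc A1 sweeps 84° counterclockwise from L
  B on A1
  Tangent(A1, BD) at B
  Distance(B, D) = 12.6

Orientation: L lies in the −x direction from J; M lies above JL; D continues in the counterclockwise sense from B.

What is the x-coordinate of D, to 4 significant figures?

-13.21

J is at the origin; JL is horizontal with |JL| = 20.0 and L on the −x side, so L = (-20.00, 0.000). The tangent condition forces ML to be normal to JL, so M = L + (0, 5.5) = (-20.00, 5.500). On A1, L sits at bearing -90° from M; an 84° counterclockwise sweep puts B at bearing -6°, so B = M + 5.5·(cos -6°, sin -6°) = (-14.53, 4.925). Tangency of A1 to BD means the radius MB is perpendicular to BD, so BD runs along (−sin -6°, cos -6°); with |BD| = 12.6, D = (-13.21, 17.46). So D.x = -13.21.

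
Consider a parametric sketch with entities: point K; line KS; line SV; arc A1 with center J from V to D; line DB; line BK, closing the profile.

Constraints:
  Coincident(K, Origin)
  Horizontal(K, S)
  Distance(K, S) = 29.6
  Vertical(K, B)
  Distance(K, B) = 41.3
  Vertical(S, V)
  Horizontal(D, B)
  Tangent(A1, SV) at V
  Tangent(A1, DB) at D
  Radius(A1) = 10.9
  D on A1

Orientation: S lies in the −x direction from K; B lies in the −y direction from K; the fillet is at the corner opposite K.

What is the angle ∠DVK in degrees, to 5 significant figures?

90.764°

K is at the origin; K and S share the same y with |KS| = 29.6 and S on the −x side, so S = (-29.600, 0.0000). KB is vertical with |KB| = 41.3 and B on the −y side, so B = (0.0000, -41.300). The virtual corner opposite K is at (-29.600, -41.300). The tangent condition forces JV to be normal to SV and tangency of A1 to DB means the radius JD is perpendicular to DB, with radius 10.9, so the center J sits 10.9 in from both sides at J = (-18.700, -30.400). That places the tangent points at V = (-29.600, -30.400) on SV and D = (-18.700, -41.300) on DB. Then cos ∠DVK = VD·VK / (|VD||VK|), giving 90.764°.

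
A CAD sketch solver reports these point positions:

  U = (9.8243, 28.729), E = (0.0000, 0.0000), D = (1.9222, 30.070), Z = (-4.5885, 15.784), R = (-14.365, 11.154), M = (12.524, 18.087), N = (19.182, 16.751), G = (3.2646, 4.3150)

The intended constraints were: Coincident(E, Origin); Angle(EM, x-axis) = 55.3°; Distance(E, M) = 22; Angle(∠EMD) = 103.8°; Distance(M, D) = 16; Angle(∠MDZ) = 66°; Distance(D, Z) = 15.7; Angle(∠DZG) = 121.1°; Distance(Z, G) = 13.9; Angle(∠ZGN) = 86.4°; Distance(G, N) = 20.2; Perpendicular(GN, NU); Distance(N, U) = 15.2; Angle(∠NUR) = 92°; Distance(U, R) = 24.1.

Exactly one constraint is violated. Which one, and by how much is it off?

Distance(U, R) = 24.1 — off by 5.80.

E = (0.00, 0.00) ✓; EM at 55.30° ✓; |EM| = 22.00 ✓; ∠EMD = 103.8° ✓; |MD| = 16.00 ✓; ∠MDZ = 66.00° ✓; |DZ| = 15.70 ✓; ∠DZG = 121.1° ✓; |ZG| = 13.90 ✓; ∠ZGN = 86.40° ✓; |GN| = 20.20 ✓; ∠(GN, NU) = 90.00° ✓; |NU| = 15.20 ✓; ∠NUR = 92.00° ✓; |UR| = 29.90 ✗.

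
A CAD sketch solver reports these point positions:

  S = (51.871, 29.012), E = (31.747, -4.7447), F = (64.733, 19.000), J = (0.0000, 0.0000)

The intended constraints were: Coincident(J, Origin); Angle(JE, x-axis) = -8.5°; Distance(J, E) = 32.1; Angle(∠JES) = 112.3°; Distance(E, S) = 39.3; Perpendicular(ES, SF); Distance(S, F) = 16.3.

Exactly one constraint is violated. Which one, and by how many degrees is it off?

Perpendicular(ES, SF) — off by 7.10°.

J = (0.00, 0.00) ✓; JE at -8.500° ✓; |JE| = 32.10 ✓; ∠JES = 112.3° ✓; |ES| = 39.30 ✓; ∠(ES, SF) = 97.10° ✗; |SF| = 16.30 ✓.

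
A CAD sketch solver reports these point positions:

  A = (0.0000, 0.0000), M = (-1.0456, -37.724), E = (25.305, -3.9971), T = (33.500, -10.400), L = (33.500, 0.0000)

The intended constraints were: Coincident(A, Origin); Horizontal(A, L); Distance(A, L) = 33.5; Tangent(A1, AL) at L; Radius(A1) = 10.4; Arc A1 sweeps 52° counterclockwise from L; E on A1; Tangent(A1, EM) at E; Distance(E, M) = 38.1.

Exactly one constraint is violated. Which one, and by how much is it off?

Distance(E, M) = 38.1 — off by 4.70.

A = (0.00, 0.00) ✓; A.y = 0.00, L.y = 0.00 ✓; |AL| = 33.50 ✓; ∠(TL, LA) = 90.00° ✓; |TL| = 10.40 ✓; bearing(T→E) − bearing(T→L) = 52.00° ✓; |TE| = 10.40 ✓; ∠(TE, EM) = 90.00° ✓; |EM| = 42.80 ✗.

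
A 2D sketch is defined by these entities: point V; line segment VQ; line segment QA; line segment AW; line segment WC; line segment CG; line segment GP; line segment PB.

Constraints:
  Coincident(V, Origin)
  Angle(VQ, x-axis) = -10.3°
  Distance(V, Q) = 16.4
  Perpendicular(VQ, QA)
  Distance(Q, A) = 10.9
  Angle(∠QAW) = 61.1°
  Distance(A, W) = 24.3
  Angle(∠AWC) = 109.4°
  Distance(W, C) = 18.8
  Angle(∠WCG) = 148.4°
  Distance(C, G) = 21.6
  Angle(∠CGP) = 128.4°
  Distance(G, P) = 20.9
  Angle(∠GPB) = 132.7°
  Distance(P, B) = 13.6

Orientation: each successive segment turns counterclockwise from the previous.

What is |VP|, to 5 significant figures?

48.081

V is at the origin; VQ runs at -10.3° with length 16.4, so Q = (16.136, -2.9324). VQ is perpendicular to QA, so QA runs at 79.700°; with |QA| = 10.9, A = (18.085, 7.7920). ∠QAW = 61.1° gives AW at -161.40° from the x-axis; with |AW| = 24.3, W = (-4.9461, 0.041279). ∠AWC = 109.4° gives WC at -90.800° from the x-axis; with |WC| = 18.8, C = (-5.2086, -18.757). ∠WCG = 148.4° gives CG at -59.200° from the x-axis; with |CG| = 21.6, G = (5.8515, -37.310). ∠CGP = 128.4° gives GP at -7.6000° from the x-axis; with |GP| = 20.9, P = (26.568, -40.075). Then |VP| = |P − V| = 48.081.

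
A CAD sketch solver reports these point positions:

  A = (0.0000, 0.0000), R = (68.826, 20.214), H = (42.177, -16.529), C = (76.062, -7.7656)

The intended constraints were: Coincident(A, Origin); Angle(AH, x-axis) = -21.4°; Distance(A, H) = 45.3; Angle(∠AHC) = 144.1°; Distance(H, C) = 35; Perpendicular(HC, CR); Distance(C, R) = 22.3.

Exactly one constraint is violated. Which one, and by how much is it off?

Distance(C, R) = 22.3 — off by 6.60.

A = (0.00, 0.00) ✓; AH at -21.40° ✓; |AH| = 45.30 ✓; ∠AHC = 144.1° ✓; |HC| = 35.00 ✓; ∠(HC, CR) = 90.00° ✓; |CR| = 28.90 ✗.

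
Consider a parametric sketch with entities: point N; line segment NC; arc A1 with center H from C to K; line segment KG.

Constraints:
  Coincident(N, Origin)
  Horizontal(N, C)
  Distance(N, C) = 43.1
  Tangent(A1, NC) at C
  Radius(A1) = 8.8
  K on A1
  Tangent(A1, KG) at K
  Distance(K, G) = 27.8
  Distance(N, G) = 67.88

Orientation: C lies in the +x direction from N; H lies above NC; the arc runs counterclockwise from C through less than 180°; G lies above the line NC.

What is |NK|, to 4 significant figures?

51.94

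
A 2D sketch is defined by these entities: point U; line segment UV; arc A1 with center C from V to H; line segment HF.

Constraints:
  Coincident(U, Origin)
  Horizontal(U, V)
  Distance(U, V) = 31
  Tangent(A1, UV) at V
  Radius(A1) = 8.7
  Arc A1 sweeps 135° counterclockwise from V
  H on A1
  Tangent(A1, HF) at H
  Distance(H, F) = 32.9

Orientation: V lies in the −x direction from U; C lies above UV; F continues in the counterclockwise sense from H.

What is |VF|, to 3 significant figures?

41.8

On A1, V sits at bearing -90° from C; a 135° counterclockwise sweep puts H at bearing 45°, so H = C + 8.7·(cos 45°, sin 45°) = (-24.8, 14.9). A1 meets HF tangentially, so CH is at right angles to HF, so HF runs along (−sin 45°, cos 45°); with |HF| = 32.9, F = (-48.1, 38.1). Then |VF| = |F − V| = 41.8.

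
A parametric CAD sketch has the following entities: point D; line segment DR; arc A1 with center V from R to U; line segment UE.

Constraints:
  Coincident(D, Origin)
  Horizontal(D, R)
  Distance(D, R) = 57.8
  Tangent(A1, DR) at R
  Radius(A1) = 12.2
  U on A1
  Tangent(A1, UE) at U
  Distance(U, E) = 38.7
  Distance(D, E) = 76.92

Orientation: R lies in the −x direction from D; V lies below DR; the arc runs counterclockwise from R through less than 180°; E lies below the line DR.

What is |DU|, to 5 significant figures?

71.172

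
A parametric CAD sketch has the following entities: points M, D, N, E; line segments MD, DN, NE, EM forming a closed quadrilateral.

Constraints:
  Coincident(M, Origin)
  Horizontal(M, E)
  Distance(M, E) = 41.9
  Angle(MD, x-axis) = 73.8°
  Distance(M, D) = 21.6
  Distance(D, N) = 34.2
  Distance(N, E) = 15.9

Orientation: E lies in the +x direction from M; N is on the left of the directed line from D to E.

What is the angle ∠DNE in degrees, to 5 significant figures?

105.72°

Checks: |DN| = 34.20 ✓; |NE| = 15.90 ✓.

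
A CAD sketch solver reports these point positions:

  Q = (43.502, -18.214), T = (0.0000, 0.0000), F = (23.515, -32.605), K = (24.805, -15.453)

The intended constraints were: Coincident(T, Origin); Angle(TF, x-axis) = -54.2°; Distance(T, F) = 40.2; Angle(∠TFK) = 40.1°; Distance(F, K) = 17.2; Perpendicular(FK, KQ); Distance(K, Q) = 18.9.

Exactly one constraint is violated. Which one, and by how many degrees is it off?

Perpendicular(FK, KQ) — off by 4.10°.

T = (0.00, 0.00) ✓; TF at -54.20° ✓; |TF| = 40.20 ✓; ∠TFK = 40.10° ✓; |FK| = 17.20 ✓; ∠(FK, KQ) = 94.10° ✗; |KQ| = 18.90 ✓.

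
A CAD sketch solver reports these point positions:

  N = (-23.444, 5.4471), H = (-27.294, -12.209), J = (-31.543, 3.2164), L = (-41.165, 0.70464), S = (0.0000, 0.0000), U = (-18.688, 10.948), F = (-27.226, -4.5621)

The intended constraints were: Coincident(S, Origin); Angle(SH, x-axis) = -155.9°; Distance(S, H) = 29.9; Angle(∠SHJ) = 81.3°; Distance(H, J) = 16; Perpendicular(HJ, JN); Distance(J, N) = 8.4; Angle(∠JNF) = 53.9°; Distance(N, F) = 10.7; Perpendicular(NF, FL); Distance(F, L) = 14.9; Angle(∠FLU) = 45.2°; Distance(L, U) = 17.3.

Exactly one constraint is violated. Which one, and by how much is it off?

Distance(L, U) = 17.3 — off by 7.40.

S = (0.00, 0.00) ✓; SH at -155.9° ✓; |SH| = 29.90 ✓; ∠SHJ = 81.30° ✓; |HJ| = 16.00 ✓; ∠(HJ, JN) = 90.00° ✓; |JN| = 8.401 ✓; ∠JNF = 53.90° ✓; |NF| = 10.70 ✓; ∠(NF, FL) = 90.00° ✓; |FL| = 14.90 ✓; ∠FLU = 45.20° ✓; |LU| = 24.70 ✗.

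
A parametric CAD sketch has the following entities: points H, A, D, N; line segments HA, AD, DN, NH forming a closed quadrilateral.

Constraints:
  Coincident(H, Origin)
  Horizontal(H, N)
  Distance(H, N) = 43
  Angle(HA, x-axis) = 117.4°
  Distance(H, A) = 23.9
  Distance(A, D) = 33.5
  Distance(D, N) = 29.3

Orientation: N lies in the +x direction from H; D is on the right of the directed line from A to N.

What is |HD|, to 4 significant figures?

13.80

H is at the origin; H and N share the same y with |HN| = 43.0 and N in +x, so N = (43.0, 0). HA runs at 117.4° with |HA| = 23.9, so A = (-11.00, 21.22). D is determined by |AD| = 33.5 and |DN| = 29.3 together: it lies at the intersection of circle(A, 33.5) and circle(N, 29.3). With |AN| = 58.02, the foot of the radical line on AN is 31.28 from A and the perpendicular offset is √(33.5² − 31.28²) = 11.99. Taking the right-of-AN solution: D = (13.73, -1.378).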